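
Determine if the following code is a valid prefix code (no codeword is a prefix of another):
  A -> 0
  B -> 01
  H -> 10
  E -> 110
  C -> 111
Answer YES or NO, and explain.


Checking each pair (does one codeword prefix another?):
  A='0' vs B='01': prefix -- VIOLATION

NO -- this is NOT a valid prefix code. A (0) is a prefix of B (01).


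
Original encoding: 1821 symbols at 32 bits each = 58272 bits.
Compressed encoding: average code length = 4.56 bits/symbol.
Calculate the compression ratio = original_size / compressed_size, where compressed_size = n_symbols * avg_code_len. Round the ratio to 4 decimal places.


original_size = n_symbols * orig_bits = 1821 * 32 = 58272 bits
compressed_size = n_symbols * avg_code_len = 1821 * 4.56 = 8303.76 bits
ratio = original_size / compressed_size = 58272 / 8303.76 = 7.0175

Compression ratio = 7.0175


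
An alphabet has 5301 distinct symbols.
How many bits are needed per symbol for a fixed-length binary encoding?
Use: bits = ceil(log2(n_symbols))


log2(5301) = 12.372
Bracket: 2^12 = 4096 < 5301 <= 2^13 = 8192
So ceil(log2(5301)) = 13

bits = ceil(log2(5301)) = ceil(12.372) = 13 bits


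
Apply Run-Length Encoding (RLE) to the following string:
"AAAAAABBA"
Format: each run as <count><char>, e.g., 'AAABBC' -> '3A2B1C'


Scanning runs left to right:
  i=0: run of 'A' x 6 -> '6A'
  i=6: run of 'B' x 2 -> '2B'
  i=8: run of 'A' x 1 -> '1A'

RLE = 6A2B1A


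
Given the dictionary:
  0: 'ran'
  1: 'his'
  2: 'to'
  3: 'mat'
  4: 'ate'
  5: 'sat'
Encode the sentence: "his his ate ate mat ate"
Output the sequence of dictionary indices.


Look up each word in the dictionary:
  'his' -> 1
  'his' -> 1
  'ate' -> 4
  'ate' -> 4
  'mat' -> 3
  'ate' -> 4

Encoded: [1, 1, 4, 4, 3, 4]


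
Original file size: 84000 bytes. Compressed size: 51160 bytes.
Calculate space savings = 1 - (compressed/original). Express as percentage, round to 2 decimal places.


ratio = compressed/original = 51160/84000 = 0.609048
savings = 1 - ratio = 1 - 0.609048 = 0.390952
as a percentage: 0.390952 * 100 = 39.1%

Space savings = 1 - 51160/84000 = 39.1%


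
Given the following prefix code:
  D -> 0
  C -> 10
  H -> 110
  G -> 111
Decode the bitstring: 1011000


Decoding step by step:
Bits 10 -> C
Bits 110 -> H
Bits 0 -> D
Bits 0 -> D


Decoded message: CHDD


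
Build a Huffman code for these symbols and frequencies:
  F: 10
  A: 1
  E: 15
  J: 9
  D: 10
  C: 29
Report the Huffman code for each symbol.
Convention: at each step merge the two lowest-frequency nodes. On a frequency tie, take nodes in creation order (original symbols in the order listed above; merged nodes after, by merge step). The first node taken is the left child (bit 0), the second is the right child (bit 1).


Huffman tree construction:
Step 1: Merge A(1) + J(9) = 10
Step 2: Merge F(10) + D(10) = 20
Step 3: Merge (A+J)(10) + E(15) = 25
Step 4: Merge (F+D)(20) + ((A+J)+E)(25) = 45
Step 5: Merge C(29) + ((F+D)+((A+J)+E))(45) = 74
Read each symbol's code off the tree from the root (left child = 0, right child = 1).

Codes:
  F: 100 (length 3)
  A: 1100 (length 4)
  E: 111 (length 3)
  J: 1101 (length 4)
  D: 101 (length 3)
  C: 0 (length 1)
Average code length: 174/74 = 2.3514 bits/symbol


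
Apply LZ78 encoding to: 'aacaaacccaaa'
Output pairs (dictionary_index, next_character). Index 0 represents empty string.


LZ78 encoding steps:
Dictionary: {0: ''}
Step 1: w='' (idx 0), next='a' -> output (0, 'a'), add 'a' as idx 1
Step 2: w='a' (idx 1), next='c' -> output (1, 'c'), add 'ac' as idx 2
Step 3: w='a' (idx 1), next='a' -> output (1, 'a'), add 'aa' as idx 3
Step 4: w='ac' (idx 2), next='c' -> output (2, 'c'), add 'acc' as idx 4
Step 5: w='' (idx 0), next='c' -> output (0, 'c'), add 'c' as idx 5
Step 6: w='aa' (idx 3), next='a' -> output (3, 'a'), add 'aaa' as idx 6


Encoded: [(0, 'a'), (1, 'c'), (1, 'a'), (2, 'c'), (0, 'c'), (3, 'a')]


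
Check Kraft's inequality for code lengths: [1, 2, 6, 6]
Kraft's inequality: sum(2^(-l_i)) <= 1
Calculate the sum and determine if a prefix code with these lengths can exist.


Sum = 2^(-1) + 2^(-2) + 2^(-6) + 2^(-6)
    = 0.5 + 0.25 + 0.015625 + 0.015625
    = 50/64 = 0.78125
Since 0.78125 <= 1, Kraft's inequality IS satisfied.
A prefix code with these lengths CAN exist.

Kraft sum = 0.78125. Satisfied.


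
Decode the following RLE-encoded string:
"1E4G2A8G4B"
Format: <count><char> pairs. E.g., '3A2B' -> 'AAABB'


Expanding each <count><char> pair:
  1E -> 'E'
  4G -> 'GGGG'
  2A -> 'AA'
  8G -> 'GGGGGGGG'
  4B -> 'BBBB'

Decoded = EGGGGAAGGGGGGGGBBBB


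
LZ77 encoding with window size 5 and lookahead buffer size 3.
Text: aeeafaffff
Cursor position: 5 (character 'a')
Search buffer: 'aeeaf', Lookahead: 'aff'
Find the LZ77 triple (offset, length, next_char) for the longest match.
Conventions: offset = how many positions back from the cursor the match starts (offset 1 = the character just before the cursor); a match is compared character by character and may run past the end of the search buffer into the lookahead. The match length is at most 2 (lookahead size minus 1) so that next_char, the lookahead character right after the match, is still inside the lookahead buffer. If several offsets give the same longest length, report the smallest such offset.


Try each offset into the search buffer:
  offset=1 (pos 4, char 'f'): match length 0
  offset=2 (pos 3, char 'a'): match length 2
  offset=3 (pos 2, char 'e'): match length 0
  offset=4 (pos 1, char 'e'): match length 0
  offset=5 (pos 0, char 'a'): match length 1
Longest match has length 2 at offset 2.
next_char = character at position 5 + 2 = 7 -> 'f'

Best match: offset=2, length=2 (matching 'af' starting at position 3)
LZ77 triple: (2, 2, 'f')


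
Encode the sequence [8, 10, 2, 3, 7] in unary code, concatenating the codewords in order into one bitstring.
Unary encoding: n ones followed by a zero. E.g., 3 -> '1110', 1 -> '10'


Encode each number as n ones followed by a terminating 0:
  8 -> 111111110 (9 bits)
  10 -> 11111111110 (11 bits)
  2 -> 110 (3 bits)
  3 -> 1110 (4 bits)
  7 -> 11111110 (8 bits)
Total length = 9 + 11 + 3 + 4 + 8 = 35 bits.

Unary([8, 10, 2, 3, 7]) = 11111111011111111110110111011111110 (35 bits)


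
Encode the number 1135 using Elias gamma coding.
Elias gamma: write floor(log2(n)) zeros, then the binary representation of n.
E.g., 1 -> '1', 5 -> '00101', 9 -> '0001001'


num_bits = floor(log2(1135)) + 1 = 11
leading_zeros = num_bits - 1 = 10
binary(1135) = 10001101111

Elias gamma(1135) = '0000000000' + '10001101111' = 000000000010001101111 (21 bits)


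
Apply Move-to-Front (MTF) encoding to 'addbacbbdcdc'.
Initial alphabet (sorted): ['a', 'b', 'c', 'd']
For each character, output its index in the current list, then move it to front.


MTF encoding:
'a': index 0 in ['a', 'b', 'c', 'd'] -> ['a', 'b', 'c', 'd']
'd': index 3 in ['a', 'b', 'c', 'd'] -> ['d', 'a', 'b', 'c']
'd': index 0 in ['d', 'a', 'b', 'c'] -> ['d', 'a', 'b', 'c']
'b': index 2 in ['d', 'a', 'b', 'c'] -> ['b', 'd', 'a', 'c']
'a': index 2 in ['b', 'd', 'a', 'c'] -> ['a', 'b', 'd', 'c']
'c': index 3 in ['a', 'b', 'd', 'c'] -> ['c', 'a', 'b', 'd']
'b': index 2 in ['c', 'a', 'b', 'd'] -> ['b', 'c', 'a', 'd']
'b': index 0 in ['b', 'c', 'a', 'd'] -> ['b', 'c', 'a', 'd']
'd': index 3 in ['b', 'c', 'a', 'd'] -> ['d', 'b', 'c', 'a']
'c': index 2 in ['d', 'b', 'c', 'a'] -> ['c', 'd', 'b', 'a']
'd': index 1 in ['c', 'd', 'b', 'a'] -> ['d', 'c', 'b', 'a']
'c': index 1 in ['d', 'c', 'b', 'a'] -> ['c', 'd', 'b', 'a']


Output: [0, 3, 0, 2, 2, 3, 2, 0, 3, 2, 1, 1]


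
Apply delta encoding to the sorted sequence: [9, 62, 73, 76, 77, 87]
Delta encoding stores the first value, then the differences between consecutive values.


First value: 9
Deltas:
  62 - 9 = 53
  73 - 62 = 11
  76 - 73 = 3
  77 - 76 = 1
  87 - 77 = 10


Delta encoded: [9, 53, 11, 3, 1, 10]


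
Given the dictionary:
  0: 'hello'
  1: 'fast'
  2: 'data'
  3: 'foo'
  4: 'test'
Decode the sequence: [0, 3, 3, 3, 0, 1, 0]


Look up each index in the dictionary:
  0 -> 'hello'
  3 -> 'foo'
  3 -> 'foo'
  3 -> 'foo'
  0 -> 'hello'
  1 -> 'fast'
  0 -> 'hello'

Decoded: "hello foo foo foo hello fast hello"


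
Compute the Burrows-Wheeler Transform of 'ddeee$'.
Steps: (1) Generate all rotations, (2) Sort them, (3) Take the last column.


Rotations (sorted):
  0: $ddeee -> last char: e
  1: ddeee$ -> last char: $
  2: deee$d -> last char: d
  3: e$ddee -> last char: e
  4: ee$dde -> last char: e
  5: eee$dd -> last char: d


BWT = e$deed


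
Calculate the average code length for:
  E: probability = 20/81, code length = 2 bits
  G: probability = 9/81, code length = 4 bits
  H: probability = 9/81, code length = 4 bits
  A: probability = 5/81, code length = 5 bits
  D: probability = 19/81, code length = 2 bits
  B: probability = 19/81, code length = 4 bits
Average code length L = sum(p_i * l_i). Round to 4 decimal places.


Weighted contributions p_i * l_i:
  E: (20/81) * 2 = 40/81
  G: (9/81) * 4 = 36/81
  H: (9/81) * 4 = 36/81
  A: (5/81) * 5 = 25/81
  D: (19/81) * 2 = 38/81
  B: (19/81) * 4 = 76/81
Sum = (40 + 36 + 36 + 25 + 38 + 76)/81 = 251/81

L = 251/81 = 3.0988 bits/symbol


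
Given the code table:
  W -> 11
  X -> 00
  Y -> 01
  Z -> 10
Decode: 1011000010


Decoding:
10 -> Z
11 -> W
00 -> X
00 -> X
10 -> Z


Result: ZWXXZ


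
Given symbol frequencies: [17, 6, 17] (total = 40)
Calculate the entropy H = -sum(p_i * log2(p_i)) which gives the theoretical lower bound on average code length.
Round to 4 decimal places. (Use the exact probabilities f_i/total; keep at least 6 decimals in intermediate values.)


Per-symbol terms -p_i * log2(p_i) with p_i = f_i/40:
  p = 17/40 = 0.425000: log2(p) = -1.234465, -p*log2(p) = 0.524648
  p = 6/40 = 0.150000: log2(p) = -2.736966, -p*log2(p) = 0.410545
  p = 17/40 = 0.425000: log2(p) = -1.234465, -p*log2(p) = 0.524648
H = 0.524648 + 0.410545 + 0.524648 = 1.459841

H = 1.4598 bits/symbol


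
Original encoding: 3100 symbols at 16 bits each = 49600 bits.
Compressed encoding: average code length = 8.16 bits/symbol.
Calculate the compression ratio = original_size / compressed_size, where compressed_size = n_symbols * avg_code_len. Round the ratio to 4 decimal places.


original_size = n_symbols * orig_bits = 3100 * 16 = 49600 bits
compressed_size = n_symbols * avg_code_len = 3100 * 8.16 = 25296.0 bits
ratio = original_size / compressed_size = 49600 / 25296.0 = 1.9608

Compression ratio = 1.9608


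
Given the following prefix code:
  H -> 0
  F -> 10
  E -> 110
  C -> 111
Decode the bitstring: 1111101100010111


Decoding step by step:
Bits 111 -> C
Bits 110 -> E
Bits 110 -> E
Bits 0 -> H
Bits 0 -> H
Bits 10 -> F
Bits 111 -> C


Decoded message: CEEHHFC


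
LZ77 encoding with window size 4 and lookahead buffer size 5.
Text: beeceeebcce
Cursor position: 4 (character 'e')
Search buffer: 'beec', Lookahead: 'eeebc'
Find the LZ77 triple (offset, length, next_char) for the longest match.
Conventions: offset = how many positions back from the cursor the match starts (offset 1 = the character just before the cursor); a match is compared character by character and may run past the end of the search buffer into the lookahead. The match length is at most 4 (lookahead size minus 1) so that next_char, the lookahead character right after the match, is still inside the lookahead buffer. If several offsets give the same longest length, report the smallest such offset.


Try each offset into the search buffer:
  offset=1 (pos 3, char 'c'): match length 0
  offset=2 (pos 2, char 'e'): match length 1
  offset=3 (pos 1, char 'e'): match length 2
  offset=4 (pos 0, char 'b'): match length 0
Longest match has length 2 at offset 3.
next_char = character at position 4 + 2 = 6 -> 'e'

Best match: offset=3, length=2 (matching 'ee' starting at position 1)
LZ77 triple: (3, 2, 'e')


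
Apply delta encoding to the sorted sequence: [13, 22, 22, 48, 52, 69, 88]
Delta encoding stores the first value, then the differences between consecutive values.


First value: 13
Deltas:
  22 - 13 = 9
  22 - 22 = 0
  48 - 22 = 26
  52 - 48 = 4
  69 - 52 = 17
  88 - 69 = 19


Delta encoded: [13, 9, 0, 26, 4, 17, 19]


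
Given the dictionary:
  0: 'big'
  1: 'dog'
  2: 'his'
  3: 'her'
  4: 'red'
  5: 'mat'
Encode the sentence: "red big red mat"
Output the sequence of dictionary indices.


Look up each word in the dictionary:
  'red' -> 4
  'big' -> 0
  'red' -> 4
  'mat' -> 5

Encoded: [4, 0, 4, 5]


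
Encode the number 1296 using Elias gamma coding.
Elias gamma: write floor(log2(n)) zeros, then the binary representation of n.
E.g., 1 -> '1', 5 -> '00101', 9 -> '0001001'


num_bits = floor(log2(1296)) + 1 = 11
leading_zeros = num_bits - 1 = 10
binary(1296) = 10100010000

Elias gamma(1296) = '0000000000' + '10100010000' = 000000000010100010000 (21 bits)


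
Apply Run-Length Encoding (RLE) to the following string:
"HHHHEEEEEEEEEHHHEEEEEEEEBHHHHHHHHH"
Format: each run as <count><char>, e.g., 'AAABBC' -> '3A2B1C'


Scanning runs left to right:
  i=0: run of 'H' x 4 -> '4H'
  i=4: run of 'E' x 9 -> '9E'
  i=13: run of 'H' x 3 -> '3H'
  i=16: run of 'E' x 8 -> '8E'
  i=24: run of 'B' x 1 -> '1B'
  i=25: run of 'H' x 9 -> '9H'

RLE = 4H9E3H8E1B9H


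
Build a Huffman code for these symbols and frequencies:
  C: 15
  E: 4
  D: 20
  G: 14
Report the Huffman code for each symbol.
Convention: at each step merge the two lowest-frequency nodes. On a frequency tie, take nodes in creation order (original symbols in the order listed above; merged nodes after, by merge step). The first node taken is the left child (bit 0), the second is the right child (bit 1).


Huffman tree construction:
Step 1: Merge E(4) + G(14) = 18
Step 2: Merge C(15) + (E+G)(18) = 33
Step 3: Merge D(20) + (C+(E+G))(33) = 53
Read each symbol's code off the tree from the root (left child = 0, right child = 1).

Codes:
  C: 10 (length 2)
  E: 110 (length 3)
  D: 0 (length 1)
  G: 111 (length 3)
Average code length: 104/53 = 1.9623 bits/symbol


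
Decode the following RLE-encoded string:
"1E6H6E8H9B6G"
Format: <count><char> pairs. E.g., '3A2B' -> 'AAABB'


Expanding each <count><char> pair:
  1E -> 'E'
  6H -> 'HHHHHH'
  6E -> 'EEEEEE'
  8H -> 'HHHHHHHH'
  9B -> 'BBBBBBBBB'
  6G -> 'GGGGGG'

Decoded = EHHHHHHEEEEEEHHHHHHHHBBBBBBBBBGGGGGG


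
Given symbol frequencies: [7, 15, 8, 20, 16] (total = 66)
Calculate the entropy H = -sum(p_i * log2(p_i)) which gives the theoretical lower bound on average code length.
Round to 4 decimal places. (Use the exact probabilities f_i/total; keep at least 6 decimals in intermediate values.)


Per-symbol terms -p_i * log2(p_i) with p_i = f_i/66:
  p = 7/66 = 0.106061: log2(p) = -3.237039, -p*log2(p) = 0.343322
  p = 15/66 = 0.227273: log2(p) = -2.137504, -p*log2(p) = 0.485796
  p = 8/66 = 0.121212: log2(p) = -3.044394, -p*log2(p) = 0.369017
  p = 20/66 = 0.303030: log2(p) = -1.722466, -p*log2(p) = 0.521959
  p = 16/66 = 0.242424: log2(p) = -2.044394, -p*log2(p) = 0.495611
H = 0.343322 + 0.485796 + 0.369017 + 0.521959 + 0.495611 = 2.215705

H = 2.2157 bits/symbol


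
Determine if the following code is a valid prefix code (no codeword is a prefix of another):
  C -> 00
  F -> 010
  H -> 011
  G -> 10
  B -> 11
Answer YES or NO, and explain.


Checking each pair (does one codeword prefix another?):
  C='00' vs F='010': no prefix
  C='00' vs H='011': no prefix
  C='00' vs G='10': no prefix
  C='00' vs B='11': no prefix
  F='010' vs C='00': no prefix
  F='010' vs H='011': no prefix
  F='010' vs G='10': no prefix
  F='010' vs B='11': no prefix
  H='011' vs C='00': no prefix
  H='011' vs F='010': no prefix
  H='011' vs G='10': no prefix
  H='011' vs B='11': no prefix
  G='10' vs C='00': no prefix
  G='10' vs F='010': no prefix
  G='10' vs H='011': no prefix
  G='10' vs B='11': no prefix
  B='11' vs C='00': no prefix
  B='11' vs F='010': no prefix
  B='11' vs H='011': no prefix
  B='11' vs G='10': no prefix
No violation found over all pairs.

YES -- this is a valid prefix code. No codeword is a prefix of any other codeword.


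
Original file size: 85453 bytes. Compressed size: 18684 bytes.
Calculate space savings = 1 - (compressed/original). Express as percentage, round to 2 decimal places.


ratio = compressed/original = 18684/85453 = 0.218647
savings = 1 - ratio = 1 - 0.218647 = 0.781353
as a percentage: 0.781353 * 100 = 78.14%

Space savings = 1 - 18684/85453 = 78.14%


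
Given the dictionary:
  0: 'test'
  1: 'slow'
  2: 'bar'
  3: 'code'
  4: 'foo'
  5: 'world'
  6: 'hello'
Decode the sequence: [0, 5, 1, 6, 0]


Look up each index in the dictionary:
  0 -> 'test'
  5 -> 'world'
  1 -> 'slow'
  6 -> 'hello'
  0 -> 'test'

Decoded: "test world slow hello test"


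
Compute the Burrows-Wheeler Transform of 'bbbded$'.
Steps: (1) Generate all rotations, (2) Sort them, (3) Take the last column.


Rotations (sorted):
  0: $bbbded -> last char: d
  1: bbbded$ -> last char: $
  2: bbded$b -> last char: b
  3: bded$bb -> last char: b
  4: d$bbbde -> last char: e
  5: ded$bbb -> last char: b
  6: ed$bbbd -> last char: d


BWT = d$bbebd


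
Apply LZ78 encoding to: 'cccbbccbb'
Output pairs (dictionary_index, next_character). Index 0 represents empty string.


LZ78 encoding steps:
Dictionary: {0: ''}
Step 1: w='' (idx 0), next='c' -> output (0, 'c'), add 'c' as idx 1
Step 2: w='c' (idx 1), next='c' -> output (1, 'c'), add 'cc' as idx 2
Step 3: w='' (idx 0), next='b' -> output (0, 'b'), add 'b' as idx 3
Step 4: w='b' (idx 3), next='c' -> output (3, 'c'), add 'bc' as idx 4
Step 5: w='c' (idx 1), next='b' -> output (1, 'b'), add 'cb' as idx 5
Step 6: w='b' (idx 3), end of input -> output (3, '')


Encoded: [(0, 'c'), (1, 'c'), (0, 'b'), (3, 'c'), (1, 'b'), (3, '')]


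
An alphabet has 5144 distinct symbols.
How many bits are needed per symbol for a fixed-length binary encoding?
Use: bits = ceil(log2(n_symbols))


log2(5144) = 12.3287
Bracket: 2^12 = 4096 < 5144 <= 2^13 = 8192
So ceil(log2(5144)) = 13

bits = ceil(log2(5144)) = ceil(12.3287) = 13 bits


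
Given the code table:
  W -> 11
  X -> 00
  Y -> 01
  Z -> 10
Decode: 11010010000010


Decoding:
11 -> W
01 -> Y
00 -> X
10 -> Z
00 -> X
00 -> X
10 -> Z


Result: WYXZXXZ


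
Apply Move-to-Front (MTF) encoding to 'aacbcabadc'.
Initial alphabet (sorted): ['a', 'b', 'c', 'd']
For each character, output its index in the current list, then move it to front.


MTF encoding:
'a': index 0 in ['a', 'b', 'c', 'd'] -> ['a', 'b', 'c', 'd']
'a': index 0 in ['a', 'b', 'c', 'd'] -> ['a', 'b', 'c', 'd']
'c': index 2 in ['a', 'b', 'c', 'd'] -> ['c', 'a', 'b', 'd']
'b': index 2 in ['c', 'a', 'b', 'd'] -> ['b', 'c', 'a', 'd']
'c': index 1 in ['b', 'c', 'a', 'd'] -> ['c', 'b', 'a', 'd']
'a': index 2 in ['c', 'b', 'a', 'd'] -> ['a', 'c', 'b', 'd']
'b': index 2 in ['a', 'c', 'b', 'd'] -> ['b', 'a', 'c', 'd']
'a': index 1 in ['b', 'a', 'c', 'd'] -> ['a', 'b', 'c', 'd']
'd': index 3 in ['a', 'b', 'c', 'd'] -> ['d', 'a', 'b', 'c']
'c': index 3 in ['d', 'a', 'b', 'c'] -> ['c', 'd', 'a', 'b']


Output: [0, 0, 2, 2, 1, 2, 2, 1, 3, 3]


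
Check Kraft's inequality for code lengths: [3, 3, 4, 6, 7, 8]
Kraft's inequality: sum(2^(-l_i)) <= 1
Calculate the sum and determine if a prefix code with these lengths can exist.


Sum = 2^(-3) + 2^(-3) + 2^(-4) + 2^(-6) + 2^(-7) + 2^(-8)
    = 0.125 + 0.125 + 0.0625 + 0.015625 + 0.0078125 + 0.00390625
    = 87/256 = 0.33984375
Since 0.33984375 <= 1, Kraft's inequality IS satisfied.
A prefix code with these lengths CAN exist.

Kraft sum = 0.33984375. Satisfied.


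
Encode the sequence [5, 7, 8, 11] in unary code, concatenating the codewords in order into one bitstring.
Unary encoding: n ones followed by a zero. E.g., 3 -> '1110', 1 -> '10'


Encode each number as n ones followed by a terminating 0:
  5 -> 111110 (6 bits)
  7 -> 11111110 (8 bits)
  8 -> 111111110 (9 bits)
  11 -> 111111111110 (12 bits)
Total length = 6 + 8 + 9 + 12 = 35 bits.

Unary([5, 7, 8, 11]) = 11111011111110111111110111111111110 (35 bits)


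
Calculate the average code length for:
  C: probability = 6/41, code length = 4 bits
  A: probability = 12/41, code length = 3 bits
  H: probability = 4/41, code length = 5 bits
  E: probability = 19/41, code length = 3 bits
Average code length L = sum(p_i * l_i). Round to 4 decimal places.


Weighted contributions p_i * l_i:
  C: (6/41) * 4 = 24/41
  A: (12/41) * 3 = 36/41
  H: (4/41) * 5 = 20/41
  E: (19/41) * 3 = 57/41
Sum = (24 + 36 + 20 + 57)/41 = 137/41

L = 137/41 = 3.3415 bits/symbol


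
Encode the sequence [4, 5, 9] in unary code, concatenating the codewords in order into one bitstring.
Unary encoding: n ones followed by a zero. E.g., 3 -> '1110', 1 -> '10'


Encode each number as n ones followed by a terminating 0:
  4 -> 11110 (5 bits)
  5 -> 111110 (6 bits)
  9 -> 1111111110 (10 bits)
Total length = 5 + 6 + 10 = 21 bits.

Unary([4, 5, 9]) = 111101111101111111110 (21 bits)


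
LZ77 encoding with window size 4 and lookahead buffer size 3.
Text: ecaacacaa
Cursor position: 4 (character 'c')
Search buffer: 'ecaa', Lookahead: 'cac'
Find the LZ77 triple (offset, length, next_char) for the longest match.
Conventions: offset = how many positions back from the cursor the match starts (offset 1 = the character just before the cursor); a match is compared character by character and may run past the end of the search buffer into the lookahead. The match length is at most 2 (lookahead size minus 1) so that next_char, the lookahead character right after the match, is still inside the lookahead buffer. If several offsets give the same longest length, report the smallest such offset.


Try each offset into the search buffer:
  offset=1 (pos 3, char 'a'): match length 0
  offset=2 (pos 2, char 'a'): match length 0
  offset=3 (pos 1, char 'c'): match length 2
  offset=4 (pos 0, char 'e'): match length 0
Longest match has length 2 at offset 3.
next_char = character at position 4 + 2 = 6 -> 'c'

Best match: offset=3, length=2 (matching 'ca' starting at position 1)
LZ77 triple: (3, 2, 'c')


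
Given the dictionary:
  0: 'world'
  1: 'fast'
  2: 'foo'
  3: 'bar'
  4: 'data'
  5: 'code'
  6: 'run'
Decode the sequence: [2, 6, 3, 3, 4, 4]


Look up each index in the dictionary:
  2 -> 'foo'
  6 -> 'run'
  3 -> 'bar'
  3 -> 'bar'
  4 -> 'data'
  4 -> 'data'

Decoded: "foo run bar bar data data"


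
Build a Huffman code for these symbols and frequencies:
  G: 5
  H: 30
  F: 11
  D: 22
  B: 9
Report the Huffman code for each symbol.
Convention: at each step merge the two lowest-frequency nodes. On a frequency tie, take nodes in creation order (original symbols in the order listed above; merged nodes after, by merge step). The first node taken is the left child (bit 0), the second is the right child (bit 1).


Huffman tree construction:
Step 1: Merge G(5) + B(9) = 14
Step 2: Merge F(11) + (G+B)(14) = 25
Step 3: Merge D(22) + (F+(G+B))(25) = 47
Step 4: Merge H(30) + (D+(F+(G+B)))(47) = 77
Read each symbol's code off the tree from the root (left child = 0, right child = 1).

Codes:
  G: 1110 (length 4)
  H: 0 (length 1)
  F: 110 (length 3)
  D: 10 (length 2)
  B: 1111 (length 4)
Average code length: 163/77 = 2.1169 bits/symbol


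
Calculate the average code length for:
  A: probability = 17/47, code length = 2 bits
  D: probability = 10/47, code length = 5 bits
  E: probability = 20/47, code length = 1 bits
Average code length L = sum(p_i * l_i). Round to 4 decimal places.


Weighted contributions p_i * l_i:
  A: (17/47) * 2 = 34/47
  D: (10/47) * 5 = 50/47
  E: (20/47) * 1 = 20/47
Sum = (34 + 50 + 20)/47 = 104/47

L = 104/47 = 2.2128 bits/symbol


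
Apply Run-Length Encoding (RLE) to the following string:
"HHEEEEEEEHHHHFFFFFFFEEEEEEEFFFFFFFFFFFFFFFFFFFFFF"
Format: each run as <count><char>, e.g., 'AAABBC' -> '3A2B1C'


Scanning runs left to right:
  i=0: run of 'H' x 2 -> '2H'
  i=2: run of 'E' x 7 -> '7E'
  i=9: run of 'H' x 4 -> '4H'
  i=13: run of 'F' x 7 -> '7F'
  i=20: run of 'E' x 7 -> '7E'
  i=27: run of 'F' x 22 -> '22F'

RLE = 2H7E4H7F7E22F


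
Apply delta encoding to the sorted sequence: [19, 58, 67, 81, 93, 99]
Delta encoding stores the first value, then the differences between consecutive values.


First value: 19
Deltas:
  58 - 19 = 39
  67 - 58 = 9
  81 - 67 = 14
  93 - 81 = 12
  99 - 93 = 6


Delta encoded: [19, 39, 9, 14, 12, 6]


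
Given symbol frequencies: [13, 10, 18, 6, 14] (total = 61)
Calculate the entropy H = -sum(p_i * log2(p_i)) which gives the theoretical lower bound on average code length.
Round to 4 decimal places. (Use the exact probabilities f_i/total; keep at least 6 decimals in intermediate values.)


Per-symbol terms -p_i * log2(p_i) with p_i = f_i/61:
  p = 13/61 = 0.213115: log2(p) = -2.230298, -p*log2(p) = 0.475309
  p = 10/61 = 0.163934: log2(p) = -2.608809, -p*log2(p) = 0.427674
  p = 18/61 = 0.295082: log2(p) = -1.760812, -p*log2(p) = 0.519584
  p = 6/61 = 0.098361: log2(p) = -3.345775, -p*log2(p) = 0.329093
  p = 14/61 = 0.229508: log2(p) = -2.123382, -p*log2(p) = 0.487334
H = 0.475309 + 0.427674 + 0.519584 + 0.329093 + 0.487334 = 2.238994

H = 2.239 bits/symbol


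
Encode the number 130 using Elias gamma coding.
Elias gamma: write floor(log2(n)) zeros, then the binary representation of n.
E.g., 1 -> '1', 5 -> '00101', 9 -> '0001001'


num_bits = floor(log2(130)) + 1 = 8
leading_zeros = num_bits - 1 = 7
binary(130) = 10000010

Elias gamma(130) = '0000000' + '10000010' = 000000010000010 (15 bits)


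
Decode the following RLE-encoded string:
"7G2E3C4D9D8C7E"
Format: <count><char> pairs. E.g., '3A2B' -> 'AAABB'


Expanding each <count><char> pair:
  7G -> 'GGGGGGG'
  2E -> 'EE'
  3C -> 'CCC'
  4D -> 'DDDD'
  9D -> 'DDDDDDDDD'
  8C -> 'CCCCCCCC'
  7E -> 'EEEEEEE'

Decoded = GGGGGGGEECCCDDDDDDDDDDDDDCCCCCCCCEEEEEEE


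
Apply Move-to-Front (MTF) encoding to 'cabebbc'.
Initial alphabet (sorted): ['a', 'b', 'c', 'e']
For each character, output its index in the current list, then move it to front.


MTF encoding:
'c': index 2 in ['a', 'b', 'c', 'e'] -> ['c', 'a', 'b', 'e']
'a': index 1 in ['c', 'a', 'b', 'e'] -> ['a', 'c', 'b', 'e']
'b': index 2 in ['a', 'c', 'b', 'e'] -> ['b', 'a', 'c', 'e']
'e': index 3 in ['b', 'a', 'c', 'e'] -> ['e', 'b', 'a', 'c']
'b': index 1 in ['e', 'b', 'a', 'c'] -> ['b', 'e', 'a', 'c']
'b': index 0 in ['b', 'e', 'a', 'c'] -> ['b', 'e', 'a', 'c']
'c': index 3 in ['b', 'e', 'a', 'c'] -> ['c', 'b', 'e', 'a']


Output: [2, 1, 2, 3, 1, 0, 3]


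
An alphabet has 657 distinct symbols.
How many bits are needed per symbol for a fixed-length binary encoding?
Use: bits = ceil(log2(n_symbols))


log2(657) = 9.3597
Bracket: 2^9 = 512 < 657 <= 2^10 = 1024
So ceil(log2(657)) = 10

bits = ceil(log2(657)) = ceil(9.3597) = 10 bits


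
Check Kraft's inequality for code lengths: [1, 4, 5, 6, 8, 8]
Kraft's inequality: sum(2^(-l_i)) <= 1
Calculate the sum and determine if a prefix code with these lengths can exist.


Sum = 2^(-1) + 2^(-4) + 2^(-5) + 2^(-6) + 2^(-8) + 2^(-8)
    = 0.5 + 0.0625 + 0.03125 + 0.015625 + 0.00390625 + 0.00390625
    = 158/256 = 0.6171875
Since 0.6171875 <= 1, Kraft's inequality IS satisfied.
A prefix code with these lengths CAN exist.

Kraft sum = 0.6171875. Satisfied.


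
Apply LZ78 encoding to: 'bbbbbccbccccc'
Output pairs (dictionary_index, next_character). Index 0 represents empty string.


LZ78 encoding steps:
Dictionary: {0: ''}
Step 1: w='' (idx 0), next='b' -> output (0, 'b'), add 'b' as idx 1
Step 2: w='b' (idx 1), next='b' -> output (1, 'b'), add 'bb' as idx 2
Step 3: w='bb' (idx 2), next='c' -> output (2, 'c'), add 'bbc' as idx 3
Step 4: w='' (idx 0), next='c' -> output (0, 'c'), add 'c' as idx 4
Step 5: w='b' (idx 1), next='c' -> output (1, 'c'), add 'bc' as idx 5
Step 6: w='c' (idx 4), next='c' -> output (4, 'c'), add 'cc' as idx 6
Step 7: w='cc' (idx 6), end of input -> output (6, '')


Encoded: [(0, 'b'), (1, 'b'), (2, 'c'), (0, 'c'), (1, 'c'), (4, 'c'), (6, '')]


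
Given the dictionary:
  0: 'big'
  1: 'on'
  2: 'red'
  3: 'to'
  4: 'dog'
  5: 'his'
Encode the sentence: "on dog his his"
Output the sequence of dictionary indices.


Look up each word in the dictionary:
  'on' -> 1
  'dog' -> 4
  'his' -> 5
  'his' -> 5

Encoded: [1, 4, 5, 5]


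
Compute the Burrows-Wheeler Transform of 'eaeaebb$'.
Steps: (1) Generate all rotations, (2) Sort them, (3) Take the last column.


Rotations (sorted):
  0: $eaeaebb -> last char: b
  1: aeaebb$e -> last char: e
  2: aebb$eae -> last char: e
  3: b$eaeaeb -> last char: b
  4: bb$eaeae -> last char: e
  5: eaeaebb$ -> last char: $
  6: eaebb$ea -> last char: a
  7: ebb$eaea -> last char: a


BWT = beebe$aa


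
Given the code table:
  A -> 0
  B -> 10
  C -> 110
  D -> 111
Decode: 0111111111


Decoding:
0 -> A
111 -> D
111 -> D
111 -> D


Result: ADDD


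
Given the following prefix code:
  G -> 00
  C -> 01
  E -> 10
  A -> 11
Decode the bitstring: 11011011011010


Decoding step by step:
Bits 11 -> A
Bits 01 -> C
Bits 10 -> E
Bits 11 -> A
Bits 01 -> C
Bits 10 -> E
Bits 10 -> E


Decoded message: ACEACEE


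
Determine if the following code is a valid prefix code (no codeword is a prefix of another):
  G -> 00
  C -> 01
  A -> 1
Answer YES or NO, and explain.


Checking each pair (does one codeword prefix another?):
  G='00' vs C='01': no prefix
  G='00' vs A='1': no prefix
  C='01' vs G='00': no prefix
  C='01' vs A='1': no prefix
  A='1' vs G='00': no prefix
  A='1' vs C='01': no prefix
No violation found over all pairs.

YES -- this is a valid prefix code. No codeword is a prefix of any other codeword.


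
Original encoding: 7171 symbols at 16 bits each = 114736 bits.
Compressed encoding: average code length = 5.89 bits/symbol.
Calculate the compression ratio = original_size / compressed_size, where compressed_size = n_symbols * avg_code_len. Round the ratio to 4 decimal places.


original_size = n_symbols * orig_bits = 7171 * 16 = 114736 bits
compressed_size = n_symbols * avg_code_len = 7171 * 5.89 = 42237.19 bits
ratio = original_size / compressed_size = 114736 / 42237.19 = 2.7165

Compression ratio = 2.7165


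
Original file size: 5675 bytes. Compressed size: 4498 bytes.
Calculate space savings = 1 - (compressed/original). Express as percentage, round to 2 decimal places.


ratio = compressed/original = 4498/5675 = 0.792599
savings = 1 - ratio = 1 - 0.792599 = 0.207401
as a percentage: 0.207401 * 100 = 20.74%

Space savings = 1 - 4498/5675 = 20.74%


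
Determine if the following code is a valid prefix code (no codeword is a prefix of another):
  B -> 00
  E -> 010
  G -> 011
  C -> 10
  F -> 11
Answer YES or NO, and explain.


Checking each pair (does one codeword prefix another?):
  B='00' vs E='010': no prefix
  B='00' vs G='011': no prefix
  B='00' vs C='10': no prefix
  B='00' vs F='11': no prefix
  E='010' vs B='00': no prefix
  E='010' vs G='011': no prefix
  E='010' vs C='10': no prefix
  E='010' vs F='11': no prefix
  G='011' vs B='00': no prefix
  G='011' vs E='010': no prefix
  G='011' vs C='10': no prefix
  G='011' vs F='11': no prefix
  C='10' vs B='00': no prefix
  C='10' vs E='010': no prefix
  C='10' vs G='011': no prefix
  C='10' vs F='11': no prefix
  F='11' vs B='00': no prefix
  F='11' vs E='010': no prefix
  F='11' vs G='011': no prefix
  F='11' vs C='10': no prefix
No violation found over all pairs.

YES -- this is a valid prefix code. No codeword is a prefix of any other codeword.


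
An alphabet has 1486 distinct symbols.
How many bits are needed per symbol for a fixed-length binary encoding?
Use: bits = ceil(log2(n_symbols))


log2(1486) = 10.5372
Bracket: 2^10 = 1024 < 1486 <= 2^11 = 2048
So ceil(log2(1486)) = 11

bits = ceil(log2(1486)) = ceil(10.5372) = 11 bits


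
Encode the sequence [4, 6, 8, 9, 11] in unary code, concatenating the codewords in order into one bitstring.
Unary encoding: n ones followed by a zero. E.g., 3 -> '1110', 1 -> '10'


Encode each number as n ones followed by a terminating 0:
  4 -> 11110 (5 bits)
  6 -> 1111110 (7 bits)
  8 -> 111111110 (9 bits)
  9 -> 1111111110 (10 bits)
  11 -> 111111111110 (12 bits)
Total length = 5 + 7 + 9 + 10 + 12 = 43 bits.

Unary([4, 6, 8, 9, 11]) = 1111011111101111111101111111110111111111110 (43 bits)


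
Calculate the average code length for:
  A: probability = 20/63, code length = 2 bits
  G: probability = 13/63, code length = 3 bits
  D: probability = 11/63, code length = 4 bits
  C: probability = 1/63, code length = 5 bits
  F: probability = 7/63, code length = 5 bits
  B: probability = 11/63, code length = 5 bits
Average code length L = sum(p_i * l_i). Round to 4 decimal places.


Weighted contributions p_i * l_i:
  A: (20/63) * 2 = 40/63
  G: (13/63) * 3 = 39/63
  D: (11/63) * 4 = 44/63
  C: (1/63) * 5 = 5/63
  F: (7/63) * 5 = 35/63
  B: (11/63) * 5 = 55/63
Sum = (40 + 39 + 44 + 5 + 35 + 55)/63 = 218/63

L = 218/63 = 3.4603 bits/symbol


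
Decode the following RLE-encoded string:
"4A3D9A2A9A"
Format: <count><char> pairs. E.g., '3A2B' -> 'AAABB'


Expanding each <count><char> pair:
  4A -> 'AAAA'
  3D -> 'DDD'
  9A -> 'AAAAAAAAA'
  2A -> 'AA'
  9A -> 'AAAAAAAAA'

Decoded = AAAADDDAAAAAAAAAAAAAAAAAAAA


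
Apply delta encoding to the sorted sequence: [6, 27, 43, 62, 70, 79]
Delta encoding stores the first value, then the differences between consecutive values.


First value: 6
Deltas:
  27 - 6 = 21
  43 - 27 = 16
  62 - 43 = 19
  70 - 62 = 8
  79 - 70 = 9


Delta encoded: [6, 21, 16, 19, 8, 9]


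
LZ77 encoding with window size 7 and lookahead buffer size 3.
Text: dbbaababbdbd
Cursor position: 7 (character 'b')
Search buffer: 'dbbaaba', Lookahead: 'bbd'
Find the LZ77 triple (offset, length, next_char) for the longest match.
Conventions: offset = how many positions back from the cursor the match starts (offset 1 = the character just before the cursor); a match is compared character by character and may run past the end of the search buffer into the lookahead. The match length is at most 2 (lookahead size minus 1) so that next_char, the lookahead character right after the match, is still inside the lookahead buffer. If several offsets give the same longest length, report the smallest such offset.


Try each offset into the search buffer:
  offset=1 (pos 6, char 'a'): match length 0
  offset=2 (pos 5, char 'b'): match length 1
  offset=3 (pos 4, char 'a'): match length 0
  offset=4 (pos 3, char 'a'): match length 0
  offset=5 (pos 2, char 'b'): match length 1
  offset=6 (pos 1, char 'b'): match length 2
  offset=7 (pos 0, char 'd'): match length 0
Longest match has length 2 at offset 6.
next_char = character at position 7 + 2 = 9 -> 'd'

Best match: offset=6, length=2 (matching 'bb' starting at position 1)
LZ77 triple: (6, 2, 'd')


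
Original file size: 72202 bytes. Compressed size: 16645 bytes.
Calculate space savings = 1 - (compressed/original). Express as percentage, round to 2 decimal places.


ratio = compressed/original = 16645/72202 = 0.230534
savings = 1 - ratio = 1 - 0.230534 = 0.769466
as a percentage: 0.769466 * 100 = 76.95%

Space savings = 1 - 16645/72202 = 76.95%


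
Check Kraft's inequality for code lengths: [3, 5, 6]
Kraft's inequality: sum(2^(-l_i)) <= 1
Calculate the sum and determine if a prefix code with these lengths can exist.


Sum = 2^(-3) + 2^(-5) + 2^(-6)
    = 0.125 + 0.03125 + 0.015625
    = 11/64 = 0.171875
Since 0.171875 <= 1, Kraft's inequality IS satisfied.
A prefix code with these lengths CAN exist.

Kraft sum = 0.171875. Satisfied.


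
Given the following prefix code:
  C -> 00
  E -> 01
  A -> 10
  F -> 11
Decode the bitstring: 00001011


Decoding step by step:
Bits 00 -> C
Bits 00 -> C
Bits 10 -> A
Bits 11 -> F


Decoded message: CCAF


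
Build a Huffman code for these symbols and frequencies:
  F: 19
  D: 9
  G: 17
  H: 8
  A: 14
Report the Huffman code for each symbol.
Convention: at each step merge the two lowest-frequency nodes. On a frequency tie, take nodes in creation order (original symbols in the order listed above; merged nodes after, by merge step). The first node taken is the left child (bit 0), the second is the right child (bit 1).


Huffman tree construction:
Step 1: Merge H(8) + D(9) = 17
Step 2: Merge A(14) + G(17) = 31
Step 3: Merge (H+D)(17) + F(19) = 36
Step 4: Merge (A+G)(31) + ((H+D)+F)(36) = 67
Read each symbol's code off the tree from the root (left child = 0, right child = 1).

Codes:
  F: 11 (length 2)
  D: 101 (length 3)
  G: 01 (length 2)
  H: 100 (length 3)
  A: 00 (length 2)
Average code length: 151/67 = 2.2537 bits/symbol


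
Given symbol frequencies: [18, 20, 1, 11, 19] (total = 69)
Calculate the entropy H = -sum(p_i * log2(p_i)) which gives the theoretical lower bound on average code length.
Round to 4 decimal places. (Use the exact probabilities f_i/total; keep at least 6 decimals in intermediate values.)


Per-symbol terms -p_i * log2(p_i) with p_i = f_i/69:
  p = 18/69 = 0.260870: log2(p) = -1.938599, -p*log2(p) = 0.505722
  p = 20/69 = 0.289855: log2(p) = -1.786596, -p*log2(p) = 0.517854
  p = 1/69 = 0.014493: log2(p) = -6.108524, -p*log2(p) = 0.088529
  p = 11/69 = 0.159420: log2(p) = -2.649093, -p*log2(p) = 0.422319
  p = 19/69 = 0.275362: log2(p) = -1.860597, -p*log2(p) = 0.512338
H = 0.505722 + 0.517854 + 0.088529 + 0.422319 + 0.512338 = 2.046762

H = 2.0468 bits/symbol


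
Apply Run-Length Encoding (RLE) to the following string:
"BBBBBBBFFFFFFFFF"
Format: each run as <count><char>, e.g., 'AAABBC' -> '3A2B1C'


Scanning runs left to right:
  i=0: run of 'B' x 7 -> '7B'
  i=7: run of 'F' x 9 -> '9F'

RLE = 7B9F


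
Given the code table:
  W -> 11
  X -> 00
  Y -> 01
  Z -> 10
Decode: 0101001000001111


Decoding:
01 -> Y
01 -> Y
00 -> X
10 -> Z
00 -> X
00 -> X
11 -> W
11 -> W


Result: YYXZXXWW


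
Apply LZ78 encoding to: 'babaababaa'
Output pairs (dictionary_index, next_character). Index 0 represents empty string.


LZ78 encoding steps:
Dictionary: {0: ''}
Step 1: w='' (idx 0), next='b' -> output (0, 'b'), add 'b' as idx 1
Step 2: w='' (idx 0), next='a' -> output (0, 'a'), add 'a' as idx 2
Step 3: w='b' (idx 1), next='a' -> output (1, 'a'), add 'ba' as idx 3
Step 4: w='a' (idx 2), next='b' -> output (2, 'b'), add 'ab' as idx 4
Step 5: w='ab' (idx 4), next='a' -> output (4, 'a'), add 'aba' as idx 5
Step 6: w='a' (idx 2), end of input -> output (2, '')


Encoded: [(0, 'b'), (0, 'a'), (1, 'a'), (2, 'b'), (4, 'a'), (2, '')]


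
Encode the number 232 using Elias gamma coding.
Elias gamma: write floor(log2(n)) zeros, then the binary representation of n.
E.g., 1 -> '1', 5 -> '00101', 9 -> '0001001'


num_bits = floor(log2(232)) + 1 = 8
leading_zeros = num_bits - 1 = 7
binary(232) = 11101000

Elias gamma(232) = '0000000' + '11101000' = 000000011101000 (15 bits)


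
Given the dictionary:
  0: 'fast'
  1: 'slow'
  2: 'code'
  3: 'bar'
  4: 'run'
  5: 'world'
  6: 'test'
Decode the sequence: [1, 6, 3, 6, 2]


Look up each index in the dictionary:
  1 -> 'slow'
  6 -> 'test'
  3 -> 'bar'
  6 -> 'test'
  2 -> 'code'

Decoded: "slow test bar test code"


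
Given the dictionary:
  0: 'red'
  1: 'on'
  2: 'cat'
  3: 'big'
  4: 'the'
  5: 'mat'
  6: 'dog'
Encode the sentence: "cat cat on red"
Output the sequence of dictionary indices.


Look up each word in the dictionary:
  'cat' -> 2
  'cat' -> 2
  'on' -> 1
  'red' -> 0

Encoded: [2, 2, 1, 0]


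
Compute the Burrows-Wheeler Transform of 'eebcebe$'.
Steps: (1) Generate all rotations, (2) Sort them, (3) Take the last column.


Rotations (sorted):
  0: $eebcebe -> last char: e
  1: bcebe$ee -> last char: e
  2: be$eebce -> last char: e
  3: cebe$eeb -> last char: b
  4: e$eebceb -> last char: b
  5: ebcebe$e -> last char: e
  6: ebe$eebc -> last char: c
  7: eebcebe$ -> last char: $


BWT = eeebbec$


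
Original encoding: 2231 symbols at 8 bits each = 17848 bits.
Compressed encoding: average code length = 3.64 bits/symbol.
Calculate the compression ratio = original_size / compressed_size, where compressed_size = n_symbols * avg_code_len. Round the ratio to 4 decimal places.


original_size = n_symbols * orig_bits = 2231 * 8 = 17848 bits
compressed_size = n_symbols * avg_code_len = 2231 * 3.64 = 8120.84 bits
ratio = original_size / compressed_size = 17848 / 8120.84 = 2.1978

Compression ratio = 2.1978
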